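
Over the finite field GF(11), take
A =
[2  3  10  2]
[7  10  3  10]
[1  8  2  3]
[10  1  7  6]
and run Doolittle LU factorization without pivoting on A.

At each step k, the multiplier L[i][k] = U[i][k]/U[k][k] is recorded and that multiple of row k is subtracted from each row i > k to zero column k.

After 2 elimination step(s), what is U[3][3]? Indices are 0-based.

k=0: U[0][0]=2
  eliminate (1,0): mult=9, new row 1: (0, 5, 1, 3); set L[1][0]=9
  eliminate (2,0): mult=6, new row 2: (0, 1, 8, 2); set L[2][0]=6
  eliminate (3,0): mult=5, new row 3: (0, 8, 1, 7); set L[3][0]=5
k=1: U[1][1]=5
  eliminate (2,1): mult=9, new row 2: (0, 0, 10, 8); set L[2][1]=9
  eliminate (3,1): mult=6, new row 3: (0, 0, 6, 0); set L[3][1]=6

U[3][3] = 0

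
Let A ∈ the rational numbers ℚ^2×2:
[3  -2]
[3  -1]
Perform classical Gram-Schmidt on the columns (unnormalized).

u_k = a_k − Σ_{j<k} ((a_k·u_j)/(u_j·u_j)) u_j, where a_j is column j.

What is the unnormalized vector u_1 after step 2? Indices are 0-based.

u_1 = (-1/2, 1/2)

Step 1: u_0 = a_0 = (3, 3).
Step 2: u_1 = a_1 − (-1/2)·u_0 = (-1/2, 1/2).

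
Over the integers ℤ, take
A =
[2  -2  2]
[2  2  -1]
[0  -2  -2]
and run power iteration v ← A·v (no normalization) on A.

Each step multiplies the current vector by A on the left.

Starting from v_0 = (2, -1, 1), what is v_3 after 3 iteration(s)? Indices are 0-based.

v_0 = (2, -1, 1).
v_1 = A·v_0 = (8, 1, 0).
v_2 = A·v_1 = (14, 18, -2).
v_3 = A·v_2 = (-12, 66, -32).

v_3 = (-12, 66, -32)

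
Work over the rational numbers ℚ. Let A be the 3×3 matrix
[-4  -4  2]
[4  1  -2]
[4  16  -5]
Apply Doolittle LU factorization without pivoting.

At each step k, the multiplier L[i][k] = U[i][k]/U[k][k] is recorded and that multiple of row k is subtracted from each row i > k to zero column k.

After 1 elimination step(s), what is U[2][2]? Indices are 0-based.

U[2][2] = -3

k=0: U[0][0]=-4
  eliminate (1,0): mult=-1, new row 1: (0, -3, 0); set L[1][0]=-1
  eliminate (2,0): mult=-1, new row 2: (0, 12, -3); set L[2][0]=-1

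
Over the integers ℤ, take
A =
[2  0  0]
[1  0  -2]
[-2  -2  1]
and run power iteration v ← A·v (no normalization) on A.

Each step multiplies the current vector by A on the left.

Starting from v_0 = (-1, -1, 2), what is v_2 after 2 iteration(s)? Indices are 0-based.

v_0 = (-1, -1, 2).
v_1 = A·v_0 = (-2, -5, 6).
v_2 = A·v_1 = (-4, -14, 20).

v_2 = (-4, -14, 20)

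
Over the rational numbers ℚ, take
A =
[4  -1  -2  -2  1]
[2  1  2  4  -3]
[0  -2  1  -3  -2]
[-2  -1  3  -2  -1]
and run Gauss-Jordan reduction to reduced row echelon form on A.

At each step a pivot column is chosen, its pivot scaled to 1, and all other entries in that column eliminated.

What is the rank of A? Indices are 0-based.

step 1: normalize row 0 (÷4) = (1, -1/4, -1/2, -1/2, 1/4)
  row 1: subtract 2×row0 = (0, 3/2, 3, 5, -7/2)
  row 3: subtract -2×row0 = (0, -3/2, 2, -3, -1/2)
step 2: normalize row 1 (÷3/2) = (0, 1, 2, 10/3, -7/3)
  row 0: subtract -1/4×row1 = (1, 0, 0, 1/3, -1/3)
  row 2: subtract -2×row1 = (0, 0, 5, 11/3, -20/3)
  row 3: subtract -3/2×row1 = (0, 0, 5, 2, -4)
step 3: normalize row 2 (÷5) = (0, 0, 1, 11/15, -4/3)
  row 1: subtract 2×row2 = (0, 1, 0, 28/15, 1/3)
  row 3: subtract 5×row2 = (0, 0, 0, -5/3, 8/3)
step 4: normalize row 3 (÷-5/3) = (0, 0, 0, 1, -8/5)
  row 0: subtract 1/3×row3 = (1, 0, 0, 0, 1/5)
  row 1: subtract 28/15×row3 = (0, 1, 0, 0, 83/25)
  row 2: subtract 11/15×row3 = (0, 0, 1, 0, -4/25)

rank = 4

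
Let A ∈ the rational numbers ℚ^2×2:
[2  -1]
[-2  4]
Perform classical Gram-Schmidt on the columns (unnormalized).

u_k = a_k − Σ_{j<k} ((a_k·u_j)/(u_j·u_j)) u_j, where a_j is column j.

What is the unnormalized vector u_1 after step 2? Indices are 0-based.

u_1 = (3/2, 3/2)

Step 1: u_0 = a_0 = (2, -2).
Step 2: u_1 = a_1 − (-5/4)·u_0 = (3/2, 3/2).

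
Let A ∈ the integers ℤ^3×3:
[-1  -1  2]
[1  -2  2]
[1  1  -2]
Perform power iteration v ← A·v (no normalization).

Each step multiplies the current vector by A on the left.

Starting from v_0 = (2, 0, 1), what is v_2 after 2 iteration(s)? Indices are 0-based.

v_0 = (2, 0, 1).
v_1 = A·v_0 = (0, 4, 0).
v_2 = A·v_1 = (-4, -8, 4).

v_2 = (-4, -8, 4)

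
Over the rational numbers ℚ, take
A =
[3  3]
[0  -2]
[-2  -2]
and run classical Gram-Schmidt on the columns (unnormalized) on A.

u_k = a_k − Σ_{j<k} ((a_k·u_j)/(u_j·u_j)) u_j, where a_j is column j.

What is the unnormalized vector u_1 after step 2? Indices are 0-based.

u_1 = (0, -2, 0)

Step 1: u_0 = a_0 = (3, 0, -2).
Step 2: u_1 = a_1 − (1)·u_0 = (0, -2, 0).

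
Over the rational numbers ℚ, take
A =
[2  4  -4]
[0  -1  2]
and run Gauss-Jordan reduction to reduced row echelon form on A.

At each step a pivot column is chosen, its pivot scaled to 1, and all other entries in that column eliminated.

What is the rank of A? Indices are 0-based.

[1] R0 /= 2  ⇒  (1, 2, -2)
[2] R1 /= -1  ⇒  (0, 1, -2)
     R0 -= 2·R1  ⇒  (1, 0, 2)

rank = 2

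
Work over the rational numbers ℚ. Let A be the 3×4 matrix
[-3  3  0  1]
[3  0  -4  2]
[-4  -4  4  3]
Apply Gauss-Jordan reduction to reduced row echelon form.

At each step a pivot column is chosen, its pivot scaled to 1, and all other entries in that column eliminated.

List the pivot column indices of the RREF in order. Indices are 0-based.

pivot(0,0)=-3: scale R0 → (1, -1, 0, -1/3)
  clear (1,0): R1 −= (3)R0 → (0, 3, -4, 3)
  clear (2,0): R2 −= (-4)R0 → (0, -8, 4, 5/3)
pivot(1,1)=3: scale R1 → (0, 1, -4/3, 1)
  clear (0,1): R0 −= (-1)R1 → (1, 0, -4/3, 2/3)
  clear (2,1): R2 −= (-8)R1 → (0, 0, -20/3, 29/3)
pivot(2,2)=-20/3: scale R2 → (0, 0, 1, -29/20)
  clear (0,2): R0 −= (-4/3)R2 → (1, 0, 0, -19/15)
  clear (1,2): R1 −= (-4/3)R2 → (0, 1, 0, -14/15)

pivot columns: 0, 1, 2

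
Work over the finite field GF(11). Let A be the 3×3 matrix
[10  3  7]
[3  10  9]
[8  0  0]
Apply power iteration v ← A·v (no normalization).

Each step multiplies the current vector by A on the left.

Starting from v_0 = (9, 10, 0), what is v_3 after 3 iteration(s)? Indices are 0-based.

v_3 = (7, 0, 4)

v_0 = (9, 10, 0).
v_1 = A·v_0 = (10, 6, 6).
v_2 = A·v_1 = (6, 1, 3).
v_3 = A·v_2 = (7, 0, 4).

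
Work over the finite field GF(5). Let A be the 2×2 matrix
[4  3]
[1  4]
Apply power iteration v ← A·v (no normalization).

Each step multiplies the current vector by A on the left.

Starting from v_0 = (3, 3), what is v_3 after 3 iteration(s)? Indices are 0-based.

v_3 = (4, 3)

v_0 = (3, 3).
v_1 = A·v_0 = (1, 0).
v_2 = A·v_1 = (4, 1).
v_3 = A·v_2 = (4, 3).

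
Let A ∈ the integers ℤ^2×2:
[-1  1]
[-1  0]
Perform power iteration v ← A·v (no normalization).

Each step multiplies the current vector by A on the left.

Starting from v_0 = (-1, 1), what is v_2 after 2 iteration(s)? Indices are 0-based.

v_2 = (-1, -2)

v_0 = (-1, 1).
v_1 = A·v_0 = (2, 1).
v_2 = A·v_1 = (-1, -2).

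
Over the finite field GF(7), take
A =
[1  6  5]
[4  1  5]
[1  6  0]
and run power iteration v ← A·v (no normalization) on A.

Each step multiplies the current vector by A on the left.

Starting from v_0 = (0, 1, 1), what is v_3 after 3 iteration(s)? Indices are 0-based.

v_3 = (1, 0, 4)

v_0 = (0, 1, 1).
v_1 = A·v_0 = (4, 6, 6).
v_2 = A·v_1 = (0, 3, 5).
v_3 = A·v_2 = (1, 0, 4).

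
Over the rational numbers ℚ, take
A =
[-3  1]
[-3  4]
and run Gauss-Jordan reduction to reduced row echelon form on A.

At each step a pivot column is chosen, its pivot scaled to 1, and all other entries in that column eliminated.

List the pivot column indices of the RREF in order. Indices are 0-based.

pivot columns: 0, 1

step 1: normalize row 0 (÷-3) = (1, -1/3)
  row 1: subtract -3×row0 = (0, 3)
step 2: normalize row 1 (÷3) = (0, 1)
  row 0: subtract -1/3×row1 = (1, 0)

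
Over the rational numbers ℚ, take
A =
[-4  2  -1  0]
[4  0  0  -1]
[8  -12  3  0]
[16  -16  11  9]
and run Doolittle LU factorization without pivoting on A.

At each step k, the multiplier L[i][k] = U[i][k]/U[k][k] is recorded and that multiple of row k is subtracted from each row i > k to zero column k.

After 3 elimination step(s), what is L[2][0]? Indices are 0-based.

k=0: U[0][0]=-4
  eliminate (1,0): mult=-1, new row 1: (0, 2, -1, -1); set L[1][0]=-1
  eliminate (2,0): mult=-2, new row 2: (0, -8, 1, 0); set L[2][0]=-2
  eliminate (3,0): mult=-4, new row 3: (0, -8, 7, 9); set L[3][0]=-4
k=1: U[1][1]=2
  eliminate (2,1): mult=-4, new row 2: (0, 0, -3, -4); set L[2][1]=-4
  eliminate (3,1): mult=-4, new row 3: (0, 0, 3, 5); set L[3][1]=-4
k=2: U[2][2]=-3
  eliminate (3,2): mult=-1, new row 3: (0, 0, 0, 1); set L[3][2]=-1

L[2][0] = -2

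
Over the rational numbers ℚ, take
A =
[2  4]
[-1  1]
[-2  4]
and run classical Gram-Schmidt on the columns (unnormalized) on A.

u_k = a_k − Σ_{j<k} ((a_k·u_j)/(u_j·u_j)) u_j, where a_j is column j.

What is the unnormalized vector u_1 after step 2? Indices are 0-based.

u_1 = (38/9, 8/9, 34/9)

Step 1: u_0 = a_0 = (2, -1, -2).
Step 2: u_1 = a_1 − (-1/9)·u_0 = (38/9, 8/9, 34/9).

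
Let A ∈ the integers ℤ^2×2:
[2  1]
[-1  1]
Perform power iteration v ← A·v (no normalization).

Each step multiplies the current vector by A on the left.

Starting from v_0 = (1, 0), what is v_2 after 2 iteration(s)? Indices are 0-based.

v_0 = (1, 0).
v_1 = A·v_0 = (2, -1).
v_2 = A·v_1 = (3, -3).

v_2 = (3, -3)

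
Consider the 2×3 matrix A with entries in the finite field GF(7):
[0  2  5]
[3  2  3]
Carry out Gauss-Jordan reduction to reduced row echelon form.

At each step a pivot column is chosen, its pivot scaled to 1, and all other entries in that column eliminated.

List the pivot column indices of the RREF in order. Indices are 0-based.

step 1: exchange rows 0,1
step 1: normalize row 0 (÷3) = (1, 3, 1)
step 2: normalize row 1 (÷2) = (0, 1, 6)
  row 0: subtract 3×row1 = (1, 0, 4)

pivot columns: 0, 1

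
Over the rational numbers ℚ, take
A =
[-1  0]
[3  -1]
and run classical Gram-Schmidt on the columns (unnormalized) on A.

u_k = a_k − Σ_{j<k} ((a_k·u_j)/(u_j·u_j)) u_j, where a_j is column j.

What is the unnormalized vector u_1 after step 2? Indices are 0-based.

u_1 = (-3/10, -1/10)

Step 1: u_0 = a_0 = (-1, 3).
Step 2: u_1 = a_1 − (-3/10)·u_0 = (-3/10, -1/10).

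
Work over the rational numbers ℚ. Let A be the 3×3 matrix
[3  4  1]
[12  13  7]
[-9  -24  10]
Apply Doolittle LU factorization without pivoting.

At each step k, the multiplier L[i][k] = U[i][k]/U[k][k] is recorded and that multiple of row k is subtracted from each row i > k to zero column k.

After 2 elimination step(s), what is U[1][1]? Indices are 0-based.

U[1][1] = -3

[col 0] pivot 3
  R1 -= 4*R0 → (0, -3, 3)  (L[1][0] := 4)
  R2 -= -3*R0 → (0, -12, 13)  (L[2][0] := -3)
[col 1] pivot -3
  R2 -= 4*R1 → (0, 0, 1)  (L[2][1] := 4)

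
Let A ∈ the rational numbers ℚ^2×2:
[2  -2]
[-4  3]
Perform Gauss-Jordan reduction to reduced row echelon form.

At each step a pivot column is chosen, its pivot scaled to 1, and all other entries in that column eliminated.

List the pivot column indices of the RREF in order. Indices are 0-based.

pivot columns: 0, 1

pivot(0,0)=2: scale R0 → (1, -1)
  clear (1,0): R1 −= (-4)R0 → (0, -1)
pivot(1,1)=-1: scale R1 → (0, 1)
  clear (0,1): R0 −= (-1)R1 → (1, 0)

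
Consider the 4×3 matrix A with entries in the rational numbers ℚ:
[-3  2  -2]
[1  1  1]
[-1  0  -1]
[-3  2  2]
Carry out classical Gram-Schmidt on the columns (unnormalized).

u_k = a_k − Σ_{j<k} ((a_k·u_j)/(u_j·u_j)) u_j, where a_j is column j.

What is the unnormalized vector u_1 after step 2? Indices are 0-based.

Step 1: u_0 = a_0 = (-3, 1, -1, -3).
Step 2: u_1 = a_1 − (-11/20)·u_0 = (7/20, 31/20, -11/20, 7/20).

u_1 = (7/20, 31/20, -11/20, 7/20)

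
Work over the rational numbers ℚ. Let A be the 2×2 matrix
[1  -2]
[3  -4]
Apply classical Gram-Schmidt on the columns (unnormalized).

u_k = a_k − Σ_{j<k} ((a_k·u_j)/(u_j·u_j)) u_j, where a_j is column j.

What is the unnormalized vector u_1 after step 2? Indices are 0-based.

u_1 = (-3/5, 1/5)

Step 1: u_0 = a_0 = (1, 3).
Step 2: u_1 = a_1 − (-7/5)·u_0 = (-3/5, 1/5).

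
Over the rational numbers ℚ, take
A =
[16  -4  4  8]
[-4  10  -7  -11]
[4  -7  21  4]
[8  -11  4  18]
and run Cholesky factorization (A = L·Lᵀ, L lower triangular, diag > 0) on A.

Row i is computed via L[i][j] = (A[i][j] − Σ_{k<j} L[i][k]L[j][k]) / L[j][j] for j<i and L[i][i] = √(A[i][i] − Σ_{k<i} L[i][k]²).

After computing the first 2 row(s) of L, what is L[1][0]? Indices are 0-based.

L[1][0] = -1

Step 1: L[0][0] = √(16) = 4.
  L[1][0] = (-4) / L[0][0] = -1.
Step 2: L[1][1] = √(9) = 3.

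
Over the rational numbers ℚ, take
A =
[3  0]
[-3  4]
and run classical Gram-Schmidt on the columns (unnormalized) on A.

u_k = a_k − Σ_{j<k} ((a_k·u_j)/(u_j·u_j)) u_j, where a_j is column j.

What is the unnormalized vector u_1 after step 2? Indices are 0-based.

u_1 = (2, 2)

Step 1: u_0 = a_0 = (3, -3).
Step 2: u_1 = a_1 − (-2/3)·u_0 = (2, 2).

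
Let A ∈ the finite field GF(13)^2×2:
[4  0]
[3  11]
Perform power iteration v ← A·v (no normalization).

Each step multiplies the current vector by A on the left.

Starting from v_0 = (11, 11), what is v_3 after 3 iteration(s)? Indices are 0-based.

v_3 = (2, 9)

v_0 = (11, 11).
v_1 = A·v_0 = (5, 11).
v_2 = A·v_1 = (7, 6).
v_3 = A·v_2 = (2, 9).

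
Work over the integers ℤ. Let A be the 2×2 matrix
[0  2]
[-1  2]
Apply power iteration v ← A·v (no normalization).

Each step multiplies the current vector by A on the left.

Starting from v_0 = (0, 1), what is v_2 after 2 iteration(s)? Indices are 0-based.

v_0 = (0, 1).
v_1 = A·v_0 = (2, 2).
v_2 = A·v_1 = (4, 2).

v_2 = (4, 2)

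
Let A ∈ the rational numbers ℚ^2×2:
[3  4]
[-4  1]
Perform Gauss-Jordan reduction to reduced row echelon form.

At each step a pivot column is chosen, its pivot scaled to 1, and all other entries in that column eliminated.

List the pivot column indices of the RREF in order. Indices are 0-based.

pivot(0,0)=3: scale R0 → (1, 4/3)
  clear (1,0): R1 −= (-4)R0 → (0, 19/3)
pivot(1,1)=19/3: scale R1 → (0, 1)
  clear (0,1): R0 −= (4/3)R1 → (1, 0)

pivot columns: 0, 1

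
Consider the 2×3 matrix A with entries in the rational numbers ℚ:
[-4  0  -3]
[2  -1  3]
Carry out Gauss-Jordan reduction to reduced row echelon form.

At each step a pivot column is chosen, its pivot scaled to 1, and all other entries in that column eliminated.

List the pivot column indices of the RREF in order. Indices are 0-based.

step 1: normalize row 0 (÷-4) = (1, 0, 3/4)
  row 1: subtract 2×row0 = (0, -1, 3/2)
step 2: normalize row 1 (÷-1) = (0, 1, -3/2)

pivot columns: 0, 1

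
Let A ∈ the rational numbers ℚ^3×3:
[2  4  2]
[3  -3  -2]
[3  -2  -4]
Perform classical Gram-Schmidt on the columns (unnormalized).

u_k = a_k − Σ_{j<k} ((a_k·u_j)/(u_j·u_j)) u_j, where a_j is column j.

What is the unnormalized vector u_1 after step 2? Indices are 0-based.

Step 1: u_0 = a_0 = (2, 3, 3).
Step 2: u_1 = a_1 − (-7/22)·u_0 = (51/11, -45/22, -23/22).

u_1 = (51/11, -45/22, -23/22)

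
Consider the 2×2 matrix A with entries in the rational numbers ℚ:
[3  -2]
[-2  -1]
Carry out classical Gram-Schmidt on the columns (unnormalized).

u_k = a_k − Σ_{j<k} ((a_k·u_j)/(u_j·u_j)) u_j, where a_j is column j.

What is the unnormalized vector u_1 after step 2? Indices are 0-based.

u_1 = (-14/13, -21/13)

Step 1: u_0 = a_0 = (3, -2).
Step 2: u_1 = a_1 − (-4/13)·u_0 = (-14/13, -21/13).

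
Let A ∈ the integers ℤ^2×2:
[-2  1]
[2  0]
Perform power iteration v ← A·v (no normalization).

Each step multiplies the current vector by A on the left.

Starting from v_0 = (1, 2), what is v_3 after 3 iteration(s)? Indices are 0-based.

v_3 = (-4, 4)

v_0 = (1, 2).
v_1 = A·v_0 = (0, 2).
v_2 = A·v_1 = (2, 0).
v_3 = A·v_2 = (-4, 4).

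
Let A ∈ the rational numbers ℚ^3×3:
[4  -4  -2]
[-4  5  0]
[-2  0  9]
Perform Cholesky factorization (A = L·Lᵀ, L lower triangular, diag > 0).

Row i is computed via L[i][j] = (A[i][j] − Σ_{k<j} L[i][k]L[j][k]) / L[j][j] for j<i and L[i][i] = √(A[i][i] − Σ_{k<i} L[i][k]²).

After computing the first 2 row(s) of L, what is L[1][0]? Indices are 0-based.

Step 1: L[0][0] = √(4) = 2.
  L[1][0] = (-4) / L[0][0] = -2.
Step 2: L[1][1] = √(1) = 1.

L[1][0] = -2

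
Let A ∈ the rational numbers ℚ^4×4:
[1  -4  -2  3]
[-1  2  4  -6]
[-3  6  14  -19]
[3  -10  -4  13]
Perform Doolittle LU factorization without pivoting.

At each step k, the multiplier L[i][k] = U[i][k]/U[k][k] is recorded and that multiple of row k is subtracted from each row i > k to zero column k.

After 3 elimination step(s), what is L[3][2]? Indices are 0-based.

L[3][2] = 2

k=0: U[0][0]=1
  eliminate (1,0): mult=-1, new row 1: (0, -2, 2, -3); set L[1][0]=-1
  eliminate (2,0): mult=-3, new row 2: (0, -6, 8, -10); set L[2][0]=-3
  eliminate (3,0): mult=3, new row 3: (0, 2, 2, 4); set L[3][0]=3
k=1: U[1][1]=-2
  eliminate (2,1): mult=3, new row 2: (0, 0, 2, -1); set L[2][1]=3
  eliminate (3,1): mult=-1, new row 3: (0, 0, 4, 1); set L[3][1]=-1
k=2: U[2][2]=2
  eliminate (3,2): mult=2, new row 3: (0, 0, 0, 3); set L[3][2]=2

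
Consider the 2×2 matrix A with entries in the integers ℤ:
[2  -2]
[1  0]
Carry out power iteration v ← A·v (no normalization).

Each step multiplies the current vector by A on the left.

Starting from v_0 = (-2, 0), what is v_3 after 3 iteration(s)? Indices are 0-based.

v_0 = (-2, 0).
v_1 = A·v_0 = (-4, -2).
v_2 = A·v_1 = (-4, -4).
v_3 = A·v_2 = (0, -4).

v_3 = (0, -4)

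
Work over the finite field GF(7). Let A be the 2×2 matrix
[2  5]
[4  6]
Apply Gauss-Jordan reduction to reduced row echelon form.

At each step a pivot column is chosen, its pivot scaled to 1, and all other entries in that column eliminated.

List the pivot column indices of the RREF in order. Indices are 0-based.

[1] R0 /= 2  ⇒  (1, 6)
     R1 -= 4·R0  ⇒  (0, 3)
[2] R1 /= 3  ⇒  (0, 1)
     R0 -= 6·R1  ⇒  (1, 0)

pivot columns: 0, 1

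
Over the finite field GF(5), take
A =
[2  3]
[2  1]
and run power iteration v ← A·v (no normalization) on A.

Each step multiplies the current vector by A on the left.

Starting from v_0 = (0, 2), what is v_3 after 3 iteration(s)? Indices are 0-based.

v_0 = (0, 2).
v_1 = A·v_0 = (1, 2).
v_2 = A·v_1 = (3, 4).
v_3 = A·v_2 = (3, 0).

v_3 = (3, 0)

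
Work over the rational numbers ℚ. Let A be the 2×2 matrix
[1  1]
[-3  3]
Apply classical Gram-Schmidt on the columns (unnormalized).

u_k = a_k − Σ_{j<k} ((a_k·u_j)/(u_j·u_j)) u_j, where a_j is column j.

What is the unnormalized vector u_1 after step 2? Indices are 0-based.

u_1 = (9/5, 3/5)

Step 1: u_0 = a_0 = (1, -3).
Step 2: u_1 = a_1 − (-4/5)·u_0 = (9/5, 3/5).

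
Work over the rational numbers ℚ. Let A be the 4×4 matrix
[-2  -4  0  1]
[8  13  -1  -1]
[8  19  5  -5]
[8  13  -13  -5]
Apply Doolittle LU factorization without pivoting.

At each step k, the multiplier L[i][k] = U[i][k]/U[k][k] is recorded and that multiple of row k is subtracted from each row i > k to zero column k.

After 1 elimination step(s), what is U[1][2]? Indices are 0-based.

[col 0] pivot -2
  R1 -= -4*R0 → (0, -3, -1, 3)  (L[1][0] := -4)
  R2 -= -4*R0 → (0, 3, 5, -1)  (L[2][0] := -4)
  R3 -= -4*R0 → (0, -3, -13, -1)  (L[3][0] := -4)

U[1][2] = -1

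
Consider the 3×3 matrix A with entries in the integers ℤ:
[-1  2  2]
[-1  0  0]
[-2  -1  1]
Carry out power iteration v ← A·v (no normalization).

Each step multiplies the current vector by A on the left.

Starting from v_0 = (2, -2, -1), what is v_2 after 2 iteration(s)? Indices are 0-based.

v_2 = (-2, 8, 15)

v_0 = (2, -2, -1).
v_1 = A·v_0 = (-8, -2, -3).
v_2 = A·v_1 = (-2, 8, 15).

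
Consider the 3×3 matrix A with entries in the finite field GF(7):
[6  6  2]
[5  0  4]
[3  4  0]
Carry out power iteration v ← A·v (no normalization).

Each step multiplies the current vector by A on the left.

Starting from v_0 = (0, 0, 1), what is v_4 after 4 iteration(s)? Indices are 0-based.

v_0 = (0, 0, 1).
v_1 = A·v_0 = (2, 4, 0).
v_2 = A·v_1 = (1, 3, 1).
v_3 = A·v_2 = (5, 2, 1).
v_4 = A·v_3 = (2, 1, 2).

v_4 = (2, 1, 2)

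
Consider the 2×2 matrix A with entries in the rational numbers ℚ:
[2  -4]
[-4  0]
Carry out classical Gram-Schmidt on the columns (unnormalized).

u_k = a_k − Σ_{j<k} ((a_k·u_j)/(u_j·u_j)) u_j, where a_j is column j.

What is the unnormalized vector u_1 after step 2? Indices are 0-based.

u_1 = (-16/5, -8/5)

Step 1: u_0 = a_0 = (2, -4).
Step 2: u_1 = a_1 − (-2/5)·u_0 = (-16/5, -8/5).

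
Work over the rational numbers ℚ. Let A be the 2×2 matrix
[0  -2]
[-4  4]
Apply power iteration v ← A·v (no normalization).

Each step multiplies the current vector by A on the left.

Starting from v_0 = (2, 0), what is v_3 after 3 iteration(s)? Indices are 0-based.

v_0 = (2, 0).
v_1 = A·v_0 = (0, -8).
v_2 = A·v_1 = (16, -32).
v_3 = A·v_2 = (64, -192).

v_3 = (64, -192)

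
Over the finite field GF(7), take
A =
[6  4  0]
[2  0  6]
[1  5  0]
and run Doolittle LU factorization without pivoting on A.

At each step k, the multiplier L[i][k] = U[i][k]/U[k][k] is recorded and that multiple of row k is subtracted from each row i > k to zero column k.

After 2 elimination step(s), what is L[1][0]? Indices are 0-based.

k=0: U[0][0]=6
  eliminate (1,0): mult=5, new row 1: (0, 1, 6); set L[1][0]=5
  eliminate (2,0): mult=6, new row 2: (0, 2, 0); set L[2][0]=6
k=1: U[1][1]=1
  eliminate (2,1): mult=2, new row 2: (0, 0, 2); set L[2][1]=2

L[1][0] = 5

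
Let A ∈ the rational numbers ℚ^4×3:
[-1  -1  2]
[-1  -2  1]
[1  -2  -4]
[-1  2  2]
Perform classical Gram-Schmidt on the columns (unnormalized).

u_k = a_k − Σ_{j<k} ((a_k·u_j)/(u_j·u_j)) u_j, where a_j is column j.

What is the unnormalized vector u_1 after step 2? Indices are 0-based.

Step 1: u_0 = a_0 = (-1, -1, 1, -1).
Step 2: u_1 = a_1 − (-1/4)·u_0 = (-5/4, -9/4, -7/4, 7/4).

u_1 = (-5/4, -9/4, -7/4, 7/4)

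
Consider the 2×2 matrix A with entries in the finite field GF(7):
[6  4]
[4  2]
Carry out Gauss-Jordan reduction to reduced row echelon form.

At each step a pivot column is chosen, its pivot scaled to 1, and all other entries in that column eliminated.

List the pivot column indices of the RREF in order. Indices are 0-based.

pivot columns: 0, 1

[1] R0 /= 6  ⇒  (1, 3)
     R1 -= 4·R0  ⇒  (0, 4)
[2] R1 /= 4  ⇒  (0, 1)
     R0 -= 3·R1  ⇒  (1, 0)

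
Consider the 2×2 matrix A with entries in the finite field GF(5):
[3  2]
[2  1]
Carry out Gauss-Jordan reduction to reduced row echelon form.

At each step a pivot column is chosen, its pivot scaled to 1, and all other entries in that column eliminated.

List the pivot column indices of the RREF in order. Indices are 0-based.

pivot columns: 0, 1

step 1: normalize row 0 (÷3) = (1, 4)
  row 1: subtract 2×row0 = (0, 3)
step 2: normalize row 1 (÷3) = (0, 1)
  row 0: subtract 4×row1 = (1, 0)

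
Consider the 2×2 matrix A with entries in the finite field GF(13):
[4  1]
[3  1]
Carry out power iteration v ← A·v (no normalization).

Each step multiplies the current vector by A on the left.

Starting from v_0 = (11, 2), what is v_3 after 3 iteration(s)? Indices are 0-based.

v_0 = (11, 2).
v_1 = A·v_0 = (7, 9).
v_2 = A·v_1 = (11, 4).
v_3 = A·v_2 = (9, 11).

v_3 = (9, 11)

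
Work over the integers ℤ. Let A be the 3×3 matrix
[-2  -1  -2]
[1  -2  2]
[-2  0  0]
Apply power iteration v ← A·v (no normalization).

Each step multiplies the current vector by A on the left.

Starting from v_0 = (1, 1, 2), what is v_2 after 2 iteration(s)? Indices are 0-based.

v_0 = (1, 1, 2).
v_1 = A·v_0 = (-7, 3, -2).
v_2 = A·v_1 = (15, -17, 14).

v_2 = (15, -17, 14)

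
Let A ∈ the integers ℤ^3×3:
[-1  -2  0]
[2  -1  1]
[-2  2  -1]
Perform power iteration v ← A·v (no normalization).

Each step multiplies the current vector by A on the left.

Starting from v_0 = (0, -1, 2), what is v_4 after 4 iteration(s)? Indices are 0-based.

v_4 = (0, 39, -46)

v_0 = (0, -1, 2).
v_1 = A·v_0 = (2, 3, -4).
v_2 = A·v_1 = (-8, -3, 6).
v_3 = A·v_2 = (14, -7, 4).
v_4 = A·v_3 = (0, 39, -46).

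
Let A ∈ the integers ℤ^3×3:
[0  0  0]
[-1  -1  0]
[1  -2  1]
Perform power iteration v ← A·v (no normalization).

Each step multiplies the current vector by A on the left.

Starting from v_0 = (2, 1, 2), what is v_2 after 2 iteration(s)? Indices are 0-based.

v_0 = (2, 1, 2).
v_1 = A·v_0 = (0, -3, 2).
v_2 = A·v_1 = (0, 3, 8).

v_2 = (0, 3, 8)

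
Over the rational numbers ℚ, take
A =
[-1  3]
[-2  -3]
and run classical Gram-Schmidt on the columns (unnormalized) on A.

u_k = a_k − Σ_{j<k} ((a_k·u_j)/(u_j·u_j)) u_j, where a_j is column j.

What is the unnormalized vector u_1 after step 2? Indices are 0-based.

Step 1: u_0 = a_0 = (-1, -2).
Step 2: u_1 = a_1 − (3/5)·u_0 = (18/5, -9/5).

u_1 = (18/5, -9/5)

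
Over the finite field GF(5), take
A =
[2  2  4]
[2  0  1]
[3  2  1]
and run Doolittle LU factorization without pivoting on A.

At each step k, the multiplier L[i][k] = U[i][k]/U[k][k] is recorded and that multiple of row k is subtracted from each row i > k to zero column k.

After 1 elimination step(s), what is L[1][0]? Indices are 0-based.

L[1][0] = 1

[col 0] pivot 2
  R1 -= 1*R0 → (0, 3, 2)  (L[1][0] := 1)
  R2 -= 4*R0 → (0, 4, 0)  (L[2][0] := 4)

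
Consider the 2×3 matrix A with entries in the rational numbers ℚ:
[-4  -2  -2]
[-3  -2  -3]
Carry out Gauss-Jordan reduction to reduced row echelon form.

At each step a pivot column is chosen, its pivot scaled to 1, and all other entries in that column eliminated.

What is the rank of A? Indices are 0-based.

step 1: normalize row 0 (÷-4) = (1, 1/2, 1/2)
  row 1: subtract -3×row0 = (0, -1/2, -3/2)
step 2: normalize row 1 (÷-1/2) = (0, 1, 3)
  row 0: subtract 1/2×row1 = (1, 0, -1)

rank = 2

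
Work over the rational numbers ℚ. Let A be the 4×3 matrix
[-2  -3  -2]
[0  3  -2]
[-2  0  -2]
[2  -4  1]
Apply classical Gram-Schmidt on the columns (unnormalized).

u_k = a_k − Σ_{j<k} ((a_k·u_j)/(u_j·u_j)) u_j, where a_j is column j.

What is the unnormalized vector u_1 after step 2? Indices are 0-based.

Step 1: u_0 = a_0 = (-2, 0, -2, 2).
Step 2: u_1 = a_1 − (-1/6)·u_0 = (-10/3, 3, -1/3, -11/3).

u_1 = (-10/3, 3, -1/3, -11/3)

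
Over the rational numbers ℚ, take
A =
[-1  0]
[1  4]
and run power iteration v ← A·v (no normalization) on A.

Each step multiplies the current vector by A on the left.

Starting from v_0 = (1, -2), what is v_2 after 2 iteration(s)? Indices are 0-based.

v_2 = (1, -29)

v_0 = (1, -2).
v_1 = A·v_0 = (-1, -7).
v_2 = A·v_1 = (1, -29).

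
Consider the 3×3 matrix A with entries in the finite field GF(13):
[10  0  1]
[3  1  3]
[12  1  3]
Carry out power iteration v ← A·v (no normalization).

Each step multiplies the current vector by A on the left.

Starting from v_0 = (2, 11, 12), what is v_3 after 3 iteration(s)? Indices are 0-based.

v_0 = (2, 11, 12).
v_1 = A·v_0 = (6, 1, 6).
v_2 = A·v_1 = (1, 11, 0).
v_3 = A·v_2 = (10, 1, 10).

v_3 = (10, 1, 10)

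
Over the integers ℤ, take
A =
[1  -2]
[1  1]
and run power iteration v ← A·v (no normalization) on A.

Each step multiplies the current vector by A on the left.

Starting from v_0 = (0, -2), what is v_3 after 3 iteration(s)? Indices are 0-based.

v_0 = (0, -2).
v_1 = A·v_0 = (4, -2).
v_2 = A·v_1 = (8, 2).
v_3 = A·v_2 = (4, 10).

v_3 = (4, 10)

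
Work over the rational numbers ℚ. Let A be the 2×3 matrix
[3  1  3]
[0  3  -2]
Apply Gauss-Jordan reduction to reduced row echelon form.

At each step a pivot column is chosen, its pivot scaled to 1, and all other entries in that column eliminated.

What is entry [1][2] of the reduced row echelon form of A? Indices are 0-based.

M[1][2] = -2/3

pivot(0,0)=3: scale R0 → (1, 1/3, 1)
pivot(1,1)=3: scale R1 → (0, 1, -2/3)
  clear (0,1): R0 −= (1/3)R1 → (1, 0, 11/9)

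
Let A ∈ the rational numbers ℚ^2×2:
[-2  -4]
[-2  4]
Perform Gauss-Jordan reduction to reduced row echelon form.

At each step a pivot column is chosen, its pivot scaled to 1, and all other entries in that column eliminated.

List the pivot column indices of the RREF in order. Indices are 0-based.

[1] R0 /= -2  ⇒  (1, 2)
     R1 -= -2·R0  ⇒  (0, 8)
[2] R1 /= 8  ⇒  (0, 1)
     R0 -= 2·R1  ⇒  (1, 0)

pivot columns: 0, 1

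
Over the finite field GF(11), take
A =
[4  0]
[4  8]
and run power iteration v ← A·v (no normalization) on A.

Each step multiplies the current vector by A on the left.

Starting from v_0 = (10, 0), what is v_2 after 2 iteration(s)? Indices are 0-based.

v_2 = (6, 7)

v_0 = (10, 0).
v_1 = A·v_0 = (7, 7).
v_2 = A·v_1 = (6, 7).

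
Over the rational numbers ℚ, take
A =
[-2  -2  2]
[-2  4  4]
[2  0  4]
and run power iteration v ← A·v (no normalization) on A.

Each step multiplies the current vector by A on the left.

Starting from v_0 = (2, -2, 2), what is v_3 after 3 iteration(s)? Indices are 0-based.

v_0 = (2, -2, 2).
v_1 = A·v_0 = (4, -4, 12).
v_2 = A·v_1 = (24, 24, 56).
v_3 = A·v_2 = (16, 272, 272).

v_3 = (16, 272, 272)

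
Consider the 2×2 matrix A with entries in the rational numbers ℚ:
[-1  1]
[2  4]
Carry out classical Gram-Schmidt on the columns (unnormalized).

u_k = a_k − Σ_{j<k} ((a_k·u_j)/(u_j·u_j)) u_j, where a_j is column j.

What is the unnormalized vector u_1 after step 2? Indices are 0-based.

u_1 = (12/5, 6/5)

Step 1: u_0 = a_0 = (-1, 2).
Step 2: u_1 = a_1 − (7/5)·u_0 = (12/5, 6/5).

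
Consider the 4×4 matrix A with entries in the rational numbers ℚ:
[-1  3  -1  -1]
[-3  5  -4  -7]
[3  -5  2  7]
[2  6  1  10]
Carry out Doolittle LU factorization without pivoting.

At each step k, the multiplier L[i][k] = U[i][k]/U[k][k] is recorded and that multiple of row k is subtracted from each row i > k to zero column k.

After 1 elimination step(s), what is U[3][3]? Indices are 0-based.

[col 0] pivot -1
  R1 -= 3*R0 → (0, -4, -1, -4)  (L[1][0] := 3)
  R2 -= -3*R0 → (0, 4, -1, 4)  (L[2][0] := -3)
  R3 -= -2*R0 → (0, 12, -1, 8)  (L[3][0] := -2)

U[3][3] = 8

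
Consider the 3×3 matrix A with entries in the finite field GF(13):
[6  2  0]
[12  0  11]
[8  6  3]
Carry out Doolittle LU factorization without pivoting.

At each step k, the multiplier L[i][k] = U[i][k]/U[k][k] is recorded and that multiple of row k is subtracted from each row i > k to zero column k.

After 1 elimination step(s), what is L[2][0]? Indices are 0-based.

Step 1: pivot at (0,0) is 6.
  row1 ← row1 − (2)·row0  ⇒  L[1][0]=2, U row1=(0, 9, 11)
  row2 ← row2 − (10)·row0  ⇒  L[2][0]=10, U row2=(0, 12, 3)

L[2][0] = 10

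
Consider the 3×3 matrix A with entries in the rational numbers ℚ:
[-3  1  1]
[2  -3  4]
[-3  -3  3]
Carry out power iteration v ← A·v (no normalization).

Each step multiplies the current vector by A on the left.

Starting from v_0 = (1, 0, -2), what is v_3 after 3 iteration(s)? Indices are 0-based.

v_3 = (-22, 108, 102)

v_0 = (1, 0, -2).
v_1 = A·v_0 = (-5, -6, -9).
v_2 = A·v_1 = (0, -28, 6).
v_3 = A·v_2 = (-22, 108, 102).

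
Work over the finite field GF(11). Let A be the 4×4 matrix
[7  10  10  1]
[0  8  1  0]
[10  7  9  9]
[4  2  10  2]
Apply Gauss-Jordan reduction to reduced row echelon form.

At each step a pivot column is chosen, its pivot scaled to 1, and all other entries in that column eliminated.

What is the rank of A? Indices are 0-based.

[1] R0 /= 7  ⇒  (1, 3, 3, 8)
     R2 -= 10·R0  ⇒  (0, 10, 1, 6)
     R3 -= 4·R0  ⇒  (0, 1, 9, 3)
[2] R1 /= 8  ⇒  (0, 1, 7, 0)
     R0 -= 3·R1  ⇒  (1, 0, 4, 8)
     R2 -= 10·R1  ⇒  (0, 0, 8, 6)
     R3 -= 1·R1  ⇒  (0, 0, 2, 3)
[3] R2 /= 8  ⇒  (0, 0, 1, 9)
     R0 -= 4·R2  ⇒  (1, 0, 0, 5)
     R1 -= 7·R2  ⇒  (0, 1, 0, 3)
     R3 -= 2·R2  ⇒  (0, 0, 0, 7)
[4] R3 /= 7  ⇒  (0, 0, 0, 1)
     R0 -= 5·R3  ⇒  (1, 0, 0, 0)
     R1 -= 3·R3  ⇒  (0, 1, 0, 0)
     R2 -= 9·R3  ⇒  (0, 0, 1, 0)

rank = 4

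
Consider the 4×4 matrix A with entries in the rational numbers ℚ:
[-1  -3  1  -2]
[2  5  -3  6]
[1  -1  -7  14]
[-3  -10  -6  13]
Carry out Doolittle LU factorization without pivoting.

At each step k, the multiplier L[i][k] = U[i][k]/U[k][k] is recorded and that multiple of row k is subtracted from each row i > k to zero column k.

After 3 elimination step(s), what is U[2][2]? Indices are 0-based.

U[2][2] = -2

k=0: U[0][0]=-1
  eliminate (1,0): mult=-2, new row 1: (0, -1, -1, 2); set L[1][0]=-2
  eliminate (2,0): mult=-1, new row 2: (0, -4, -6, 12); set L[2][0]=-1
  eliminate (3,0): mult=3, new row 3: (0, -1, -9, 19); set L[3][0]=3
k=1: U[1][1]=-1
  eliminate (2,1): mult=4, new row 2: (0, 0, -2, 4); set L[2][1]=4
  eliminate (3,1): mult=1, new row 3: (0, 0, -8, 17); set L[3][1]=1
k=2: U[2][2]=-2
  eliminate (3,2): mult=4, new row 3: (0, 0, 0, 1); set L[3][2]=4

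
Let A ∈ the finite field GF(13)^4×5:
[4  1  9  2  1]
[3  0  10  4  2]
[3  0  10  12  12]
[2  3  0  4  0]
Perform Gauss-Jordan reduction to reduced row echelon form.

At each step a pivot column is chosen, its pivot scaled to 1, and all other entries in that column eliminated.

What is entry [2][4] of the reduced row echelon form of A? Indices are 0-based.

M[2][4] = 11

step 1: normalize row 0 (÷4) = (1, 10, 12, 7, 10)
  row 1: subtract 3×row0 = (0, 9, 0, 9, 11)
  row 2: subtract 3×row0 = (0, 9, 0, 4, 8)
  row 3: subtract 2×row0 = (0, 9, 2, 3, 6)
step 2: normalize row 1 (÷9) = (0, 1, 0, 1, 7)
  row 0: subtract 10×row1 = (1, 0, 12, 10, 5)
  row 2: subtract 9×row1 = (0, 0, 0, 8, 10)
  row 3: subtract 9×row1 = (0, 0, 2, 7, 8)
step 3: exchange rows 2,3
step 3: normalize row 2 (÷2) = (0, 0, 1, 10, 4)
  row 0: subtract 12×row2 = (1, 0, 0, 7, 9)
step 4: normalize row 3 (÷8) = (0, 0, 0, 1, 11)
  row 0: subtract 7×row3 = (1, 0, 0, 0, 10)
  row 1: subtract 1×row3 = (0, 1, 0, 0, 9)
  row 2: subtract 10×row3 = (0, 0, 1, 0, 11)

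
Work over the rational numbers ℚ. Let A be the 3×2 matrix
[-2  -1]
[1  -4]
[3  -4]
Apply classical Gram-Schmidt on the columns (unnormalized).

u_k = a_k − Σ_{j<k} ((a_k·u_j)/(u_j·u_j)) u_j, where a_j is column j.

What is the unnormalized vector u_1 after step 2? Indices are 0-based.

Step 1: u_0 = a_0 = (-2, 1, 3).
Step 2: u_1 = a_1 − (-1)·u_0 = (-3, -3, -1).

u_1 = (-3, -3, -1)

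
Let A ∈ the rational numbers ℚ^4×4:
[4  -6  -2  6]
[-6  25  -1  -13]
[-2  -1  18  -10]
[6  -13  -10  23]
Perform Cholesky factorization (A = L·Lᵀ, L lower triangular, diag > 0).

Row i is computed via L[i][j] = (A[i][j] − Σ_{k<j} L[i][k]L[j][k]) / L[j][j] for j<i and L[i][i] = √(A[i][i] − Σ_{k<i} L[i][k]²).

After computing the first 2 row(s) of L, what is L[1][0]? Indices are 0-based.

Step 1: L[0][0] = √(4) = 2.
  L[1][0] = (-6) / L[0][0] = -3.
Step 2: L[1][1] = √(16) = 4.

L[1][0] = -3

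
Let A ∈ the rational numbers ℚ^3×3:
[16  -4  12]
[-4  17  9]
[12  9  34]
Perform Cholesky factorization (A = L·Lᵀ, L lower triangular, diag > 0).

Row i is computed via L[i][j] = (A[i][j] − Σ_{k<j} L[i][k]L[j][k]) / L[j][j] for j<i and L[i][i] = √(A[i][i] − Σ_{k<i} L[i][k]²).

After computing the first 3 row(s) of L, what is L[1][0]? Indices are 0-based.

L[1][0] = -1

Step 1: L[0][0] = √(16) = 4.
  L[1][0] = (-4) / L[0][0] = -1.
Step 2: L[1][1] = √(16) = 4.
  L[2][0] = (12) / L[0][0] = 3.
  L[2][1] = (12) / L[1][1] = 3.
Step 3: L[2][2] = √(16) = 4.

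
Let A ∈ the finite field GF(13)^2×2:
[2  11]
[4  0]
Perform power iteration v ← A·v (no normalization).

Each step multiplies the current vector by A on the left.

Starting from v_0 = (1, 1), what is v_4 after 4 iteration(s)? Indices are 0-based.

v_0 = (1, 1).
v_1 = A·v_0 = (0, 4).
v_2 = A·v_1 = (5, 0).
v_3 = A·v_2 = (10, 7).
v_4 = A·v_3 = (6, 1).

v_4 = (6, 1)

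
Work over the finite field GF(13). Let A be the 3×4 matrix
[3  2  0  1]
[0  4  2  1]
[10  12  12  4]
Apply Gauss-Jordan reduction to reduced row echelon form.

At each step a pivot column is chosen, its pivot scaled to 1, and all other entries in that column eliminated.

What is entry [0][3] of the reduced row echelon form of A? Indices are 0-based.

M[0][3] = 2

pivot(0,0)=3: scale R0 → (1, 5, 0, 9)
  clear (2,0): R2 −= (10)R0 → (0, 1, 12, 5)
pivot(1,1)=4: scale R1 → (0, 1, 7, 10)
  clear (0,1): R0 −= (5)R1 → (1, 0, 4, 11)
  clear (2,1): R2 −= (1)R1 → (0, 0, 5, 8)
pivot(2,2)=5: scale R2 → (0, 0, 1, 12)
  clear (0,2): R0 −= (4)R2 → (1, 0, 0, 2)
  clear (1,2): R1 −= (7)R2 → (0, 1, 0, 4)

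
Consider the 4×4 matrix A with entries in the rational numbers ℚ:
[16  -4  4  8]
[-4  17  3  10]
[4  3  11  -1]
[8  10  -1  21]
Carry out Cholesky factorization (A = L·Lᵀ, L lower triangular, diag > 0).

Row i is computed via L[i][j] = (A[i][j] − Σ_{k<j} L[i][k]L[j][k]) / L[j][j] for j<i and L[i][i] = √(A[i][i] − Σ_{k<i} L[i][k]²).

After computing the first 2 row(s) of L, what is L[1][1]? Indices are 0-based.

L[1][1] = 4

Step 1: L[0][0] = √(16) = 4.
  L[1][0] = (-4) / L[0][0] = -1.
Step 2: L[1][1] = √(16) = 4.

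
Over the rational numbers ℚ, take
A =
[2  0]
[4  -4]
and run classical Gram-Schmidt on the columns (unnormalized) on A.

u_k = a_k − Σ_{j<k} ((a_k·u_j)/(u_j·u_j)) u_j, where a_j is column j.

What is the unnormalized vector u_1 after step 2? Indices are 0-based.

u_1 = (8/5, -4/5)

Step 1: u_0 = a_0 = (2, 4).
Step 2: u_1 = a_1 − (-4/5)·u_0 = (8/5, -4/5).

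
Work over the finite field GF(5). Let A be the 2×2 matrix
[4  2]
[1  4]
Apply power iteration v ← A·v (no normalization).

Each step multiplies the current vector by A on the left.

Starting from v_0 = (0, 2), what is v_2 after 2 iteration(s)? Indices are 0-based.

v_2 = (2, 1)

v_0 = (0, 2).
v_1 = A·v_0 = (4, 3).
v_2 = A·v_1 = (2, 1).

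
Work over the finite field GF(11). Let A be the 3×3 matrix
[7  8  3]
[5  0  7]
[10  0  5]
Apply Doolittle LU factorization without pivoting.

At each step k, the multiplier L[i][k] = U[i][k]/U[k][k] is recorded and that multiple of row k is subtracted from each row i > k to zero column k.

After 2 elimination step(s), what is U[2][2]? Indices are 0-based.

Step 1: pivot at (0,0) is 7.
  row1 ← row1 − (7)·row0  ⇒  L[1][0]=7, U row1=(0, 10, 8)
  row2 ← row2 − (3)·row0  ⇒  L[2][0]=3, U row2=(0, 9, 7)
Step 2: pivot at (1,1) is 10.
  row2 ← row2 − (2)·row1  ⇒  L[2][1]=2, U row2=(0, 0, 2)

U[2][2] = 2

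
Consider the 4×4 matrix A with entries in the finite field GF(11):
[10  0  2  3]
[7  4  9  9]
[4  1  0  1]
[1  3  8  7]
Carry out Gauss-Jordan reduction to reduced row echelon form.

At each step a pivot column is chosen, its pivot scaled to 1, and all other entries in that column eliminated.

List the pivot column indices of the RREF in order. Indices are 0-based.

pivot columns: 0, 1, 2, 3

[1] R0 /= 10  ⇒  (1, 0, 9, 8)
     R1 -= 7·R0  ⇒  (0, 4, 1, 8)
     R2 -= 4·R0  ⇒  (0, 1, 8, 2)
     R3 -= 1·R0  ⇒  (0, 3, 10, 10)
[2] R1 /= 4  ⇒  (0, 1, 3, 2)
     R2 -= 1·R1  ⇒  (0, 0, 5, 0)
     R3 -= 3·R1  ⇒  (0, 0, 1, 4)
[3] R2 /= 5  ⇒  (0, 0, 1, 0)
     R0 -= 9·R2  ⇒  (1, 0, 0, 8)
     R1 -= 3·R2  ⇒  (0, 1, 0, 2)
     R3 -= 1·R2  ⇒  (0, 0, 0, 4)
[4] R3 /= 4  ⇒  (0, 0, 0, 1)
     R0 -= 8·R3  ⇒  (1, 0, 0, 0)
     R1 -= 2·R3  ⇒  (0, 1, 0, 0)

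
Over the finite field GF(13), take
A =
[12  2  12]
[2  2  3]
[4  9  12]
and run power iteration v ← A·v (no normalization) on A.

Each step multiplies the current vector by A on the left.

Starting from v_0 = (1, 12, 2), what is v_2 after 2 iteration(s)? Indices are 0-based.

v_2 = (11, 7, 2)

v_0 = (1, 12, 2).
v_1 = A·v_0 = (8, 6, 6).
v_2 = A·v_1 = (11, 7, 2).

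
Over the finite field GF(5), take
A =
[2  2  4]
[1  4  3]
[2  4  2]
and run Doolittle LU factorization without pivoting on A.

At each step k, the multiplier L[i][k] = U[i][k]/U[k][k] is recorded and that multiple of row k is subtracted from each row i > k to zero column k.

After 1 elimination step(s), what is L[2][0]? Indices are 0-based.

L[2][0] = 1

Step 1: pivot at (0,0) is 2.
  row1 ← row1 − (3)·row0  ⇒  L[1][0]=3, U row1=(0, 3, 1)
  row2 ← row2 − (1)·row0  ⇒  L[2][0]=1, U row2=(0, 2, 3)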